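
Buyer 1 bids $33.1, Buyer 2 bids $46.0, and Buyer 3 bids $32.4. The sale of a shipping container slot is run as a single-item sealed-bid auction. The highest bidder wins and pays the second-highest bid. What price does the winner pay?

Price paid: $33.1.

Bids in descending order: Buyer 2 $46.0, then Buyer 1 $33.1, then Buyer 3 $32.4.
Buyer 2 has the highest bid, so Buyer 2 wins.
The second-highest bid is $33.1, so that is what Buyer 2 pays.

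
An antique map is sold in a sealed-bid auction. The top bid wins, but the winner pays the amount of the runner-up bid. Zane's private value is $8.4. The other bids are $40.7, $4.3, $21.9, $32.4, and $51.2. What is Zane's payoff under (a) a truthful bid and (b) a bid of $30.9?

Truthful: $0.0; alternative: $0.0.

The highest competing bid is $51.2.
Bidding truthfully at $8.4: the top bid is $51.2 (a rival), so Zane loses. Payoff = $0.0.
Bidding $30.9: the top bid is $51.2 (a rival), so Zane loses. Payoff = $0.0.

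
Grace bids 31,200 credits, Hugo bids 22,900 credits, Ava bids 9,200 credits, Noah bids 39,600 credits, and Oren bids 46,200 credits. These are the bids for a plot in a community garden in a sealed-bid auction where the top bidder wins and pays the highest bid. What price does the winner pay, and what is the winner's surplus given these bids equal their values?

Ranking the bids: Oren 46,200 credits, then Noah 39,600 credits, then Grace 31,200 credits, then Hugo 22,900 credits, then Ava 9,200 credits.
Oren is the highest bidder, so Oren wins.
Under the first-price rule, the price is the highest bid: 46,200 credits.
Surplus = 46,200 credits − 46,200 credits = 0 credits.

The winner pays 46,200 credits for a surplus of 0 credits.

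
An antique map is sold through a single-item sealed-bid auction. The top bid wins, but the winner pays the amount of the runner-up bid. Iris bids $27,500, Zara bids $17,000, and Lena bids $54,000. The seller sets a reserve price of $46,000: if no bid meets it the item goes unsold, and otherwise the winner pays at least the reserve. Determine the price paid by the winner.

The winner pays $46,000.

Ordered from highest: Lena $54,000, then Iris $27,500, then Zara $17,000.
Lena has the highest bid, so Lena wins.
The second-highest bid is $27,500, but the reserve $46,000 is higher, so the price is the reserve.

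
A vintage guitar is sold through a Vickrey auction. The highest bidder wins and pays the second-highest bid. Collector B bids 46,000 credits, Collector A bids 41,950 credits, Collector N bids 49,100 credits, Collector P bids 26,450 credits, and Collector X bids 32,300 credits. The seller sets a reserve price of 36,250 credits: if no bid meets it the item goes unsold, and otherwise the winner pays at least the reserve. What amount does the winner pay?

The winner pays 46,000 credits.

Sorted high to low: Collector N 49,100 credits; Collector B 46,000 credits; Collector A 41,950 credits; Collector X 32,300 credits; Collector P 26,450 credits.
Collector N has the highest bid, so Collector N wins.
The second-highest bid is 46,000 credits, which exceeds the reserve, so that sets the price.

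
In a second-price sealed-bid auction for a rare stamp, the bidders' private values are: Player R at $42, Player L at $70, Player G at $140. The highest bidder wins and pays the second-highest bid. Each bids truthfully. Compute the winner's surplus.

Ordered from highest: Player G $140 > Player L $70 > Player R $42.
Player G wins with the top bid and pays the second-highest, $70.
Surplus = $140 − $70 = $70.

Surplus = $70.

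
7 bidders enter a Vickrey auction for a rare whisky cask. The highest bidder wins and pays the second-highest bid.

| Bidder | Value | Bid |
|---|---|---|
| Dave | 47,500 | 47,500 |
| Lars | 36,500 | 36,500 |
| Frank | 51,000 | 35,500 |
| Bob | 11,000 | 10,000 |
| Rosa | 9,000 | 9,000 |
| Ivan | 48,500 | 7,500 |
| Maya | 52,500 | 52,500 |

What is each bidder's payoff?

Ordered from highest: Maya 52,500; Dave 47,500; Lars 36,500; Frank 35,500; Bob 10,000; Rosa 9,000; Ivan 7,500.
Maya has the top bid and wins; the price is the second-highest bid, 47,500.
Maya's payoff = 52,500 − 47,500 = 5,000. All other bidders lose, so their payoff is 0.

Dave 0, Lars 0, Frank 0, Bob 0, Rosa 0, Ivan 0, Maya 5,000.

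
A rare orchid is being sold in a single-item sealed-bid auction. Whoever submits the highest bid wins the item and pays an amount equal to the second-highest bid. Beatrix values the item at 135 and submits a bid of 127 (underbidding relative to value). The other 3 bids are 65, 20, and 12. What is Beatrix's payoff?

Highest competing bid: 65.
Beatrix's bid 127 is the highest overall, so Beatrix wins and pays the second-highest bid, 65.
Payoff = value − price = 135 − 65 = 70.

Beatrix's payoff: 70.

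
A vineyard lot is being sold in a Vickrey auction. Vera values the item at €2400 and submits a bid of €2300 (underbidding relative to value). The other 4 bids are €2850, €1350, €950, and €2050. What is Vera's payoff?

Highest competing bid: €2850.
Vera's bid €2300 is not the highest, so Vera loses, pays nothing, and earns zero payoff.

€0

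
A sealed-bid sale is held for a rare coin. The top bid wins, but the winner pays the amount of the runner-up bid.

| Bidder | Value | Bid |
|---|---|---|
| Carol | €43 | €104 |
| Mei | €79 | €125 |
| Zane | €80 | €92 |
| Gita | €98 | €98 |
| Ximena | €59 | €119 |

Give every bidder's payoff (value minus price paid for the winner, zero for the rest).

Bids in descending order: Mei €125 > Ximena €119 > Carol €104 > Gita €98 > Zane €92.
Mei has the top bid and wins; the price is the second-highest bid, €119.
Mei's payoff = €79 − €119 = -€40. All other bidders lose, so their payoff is 0.

Carol €0, Mei -€40, Zane €0, Gita €0, Ximena €0.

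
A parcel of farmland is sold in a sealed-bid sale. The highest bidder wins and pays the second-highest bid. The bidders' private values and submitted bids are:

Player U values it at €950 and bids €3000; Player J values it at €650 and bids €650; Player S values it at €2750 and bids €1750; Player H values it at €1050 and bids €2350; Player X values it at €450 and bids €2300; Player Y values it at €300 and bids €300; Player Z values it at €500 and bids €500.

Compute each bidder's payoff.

Sorted high to low: Player U €3000; Player H €2350; Player X €2300; Player S €1750; Player J €650; Player Z €500; Player Y €300.
Player U has the top bid and wins; the price is the second-highest bid, €2350.
Player U's payoff = €950 − €2350 = -€1400. All other bidders lose, so their payoff is 0.

Payoffs: Player U -€1400, Player J €0, Player S €0, Player H €0, Player X €0, Player Y €0, Player Z €0.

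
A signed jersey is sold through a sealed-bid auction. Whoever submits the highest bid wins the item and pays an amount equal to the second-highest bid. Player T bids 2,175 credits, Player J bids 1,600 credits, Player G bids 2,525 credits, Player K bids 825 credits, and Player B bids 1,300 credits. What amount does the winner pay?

2,175 credits

Sorted high to low: Player G 2,525 credits > Player T 2,175 credits > Player J 1,600 credits > Player B 1,300 credits > Player K 825 credits.
Player G has the highest bid, so Player G wins.
The second-highest bid is 2,175 credits, so that is what Player G pays.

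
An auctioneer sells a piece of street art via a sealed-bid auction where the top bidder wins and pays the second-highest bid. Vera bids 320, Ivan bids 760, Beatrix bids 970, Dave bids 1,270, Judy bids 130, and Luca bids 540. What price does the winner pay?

970

Ranking the bids: Dave 1,270; Beatrix 970; Ivan 760; Luca 540; Vera 320; Judy 130.
Dave is the highest bidder, so Dave wins.
Under the second-price rule, the price is the second-highest bid: 970.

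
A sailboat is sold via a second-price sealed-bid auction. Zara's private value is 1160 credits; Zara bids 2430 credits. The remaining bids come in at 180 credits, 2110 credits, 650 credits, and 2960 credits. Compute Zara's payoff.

Highest competing bid: 2960 credits.
Zara's bid 2430 credits is not the highest, so Zara loses, pays nothing, and earns zero payoff.

Payoff = 0 credits.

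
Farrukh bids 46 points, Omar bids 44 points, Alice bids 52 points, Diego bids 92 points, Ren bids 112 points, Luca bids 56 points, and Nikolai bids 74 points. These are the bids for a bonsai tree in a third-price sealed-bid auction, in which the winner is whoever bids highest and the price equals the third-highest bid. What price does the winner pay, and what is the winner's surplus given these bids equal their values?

Ordered from highest: Ren 112 points, then Diego 92 points, then Nikolai 74 points, then Luca 56 points, then Alice 52 points, then Farrukh 46 points, then Omar 44 points.
Ren is the highest bidder, so Ren wins.
Under the third-price rule, the price is the third-highest bid: 74 points.
Surplus = 112 points − 74 points = 38 points.

The winner pays 74 points for a surplus of 38 points.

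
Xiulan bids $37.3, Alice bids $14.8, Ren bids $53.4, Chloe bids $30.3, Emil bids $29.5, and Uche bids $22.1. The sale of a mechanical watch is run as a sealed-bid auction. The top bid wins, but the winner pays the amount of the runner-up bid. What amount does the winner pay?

Price paid: $37.3.

Ranking the bids: Ren $53.4; Xiulan $37.3; Chloe $30.3; Emil $29.5; Uche $22.1; Alice $14.8.
Ren has the highest bid, so Ren wins.
The second-highest bid is $37.3, so that is what Ren pays.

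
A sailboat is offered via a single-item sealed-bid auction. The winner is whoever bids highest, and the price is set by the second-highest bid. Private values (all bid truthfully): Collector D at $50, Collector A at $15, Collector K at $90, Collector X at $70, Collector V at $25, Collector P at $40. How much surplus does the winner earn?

Winner's surplus: $20.

Ranking the bids: Collector K $90, then Collector X $70, then Collector D $50, then Collector P $40, then Collector V $25, then Collector A $15.
Collector K wins with the top bid and pays the second-highest, $70.
Surplus = $90 − $70 = $20.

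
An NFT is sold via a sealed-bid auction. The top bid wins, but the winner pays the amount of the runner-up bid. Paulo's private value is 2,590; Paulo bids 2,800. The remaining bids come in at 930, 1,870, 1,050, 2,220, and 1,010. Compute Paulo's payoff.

Highest competing bid: 2,220.
Paulo's bid 2,800 is the highest overall, so Paulo wins and pays the second-highest bid, 2,220.
Payoff = value − price = 2,590 − 2,220 = 370.

Payoff = 370.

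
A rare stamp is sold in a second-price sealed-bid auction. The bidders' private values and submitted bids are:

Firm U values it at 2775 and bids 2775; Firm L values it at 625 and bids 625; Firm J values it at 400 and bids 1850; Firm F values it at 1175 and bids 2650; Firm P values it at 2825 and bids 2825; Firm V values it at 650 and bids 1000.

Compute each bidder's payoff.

Ordered from highest: Firm P 2825, then Firm U 2775, then Firm F 2650, then Firm J 1850, then Firm V 1000, then Firm L 625.
Firm P has the top bid and wins; the price is the second-highest bid, 2775.
Firm P's payoff = 2825 − 2775 = 50. All other bidders lose, so their payoff is 0.

Firm U 0, Firm L 0, Firm J 0, Firm F 0, Firm P 50, Firm V 0.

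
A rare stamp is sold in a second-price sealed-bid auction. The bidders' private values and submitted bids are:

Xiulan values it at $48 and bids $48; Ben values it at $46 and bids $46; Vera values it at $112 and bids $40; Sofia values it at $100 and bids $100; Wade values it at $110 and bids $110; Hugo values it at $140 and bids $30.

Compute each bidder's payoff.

Xiulan $0, Ben $0, Vera $0, Sofia $0, Wade $10, Hugo $0.

Sorted high to low: Wade $110, then Sofia $100, then Xiulan $48, then Ben $46, then Vera $40, then Hugo $30.
Wade has the top bid and wins; the price is the second-highest bid, $100.
Wade's payoff = $110 − $100 = $10. All other bidders lose, so their payoff is 0.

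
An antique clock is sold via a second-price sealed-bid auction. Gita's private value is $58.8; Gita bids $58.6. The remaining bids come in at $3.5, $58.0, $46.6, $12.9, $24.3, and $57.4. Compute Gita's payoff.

Highest competing bid: $58.0.
Gita's bid $58.6 is the highest overall, so Gita wins and pays the second-highest bid, $58.0.
Payoff = value − price = $58.8 − $58.0 = $0.8.

$0.8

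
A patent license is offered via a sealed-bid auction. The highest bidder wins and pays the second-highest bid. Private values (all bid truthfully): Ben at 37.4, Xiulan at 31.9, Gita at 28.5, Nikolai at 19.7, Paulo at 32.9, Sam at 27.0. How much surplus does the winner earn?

Ordered from highest: Ben 37.4; Paulo 32.9; Xiulan 31.9; Gita 28.5; Sam 27.0; Nikolai 19.7.
Ben wins with the top bid and pays the second-highest, 32.9.
Surplus = 37.4 − 32.9 = 4.5.

Winner's surplus: 4.5.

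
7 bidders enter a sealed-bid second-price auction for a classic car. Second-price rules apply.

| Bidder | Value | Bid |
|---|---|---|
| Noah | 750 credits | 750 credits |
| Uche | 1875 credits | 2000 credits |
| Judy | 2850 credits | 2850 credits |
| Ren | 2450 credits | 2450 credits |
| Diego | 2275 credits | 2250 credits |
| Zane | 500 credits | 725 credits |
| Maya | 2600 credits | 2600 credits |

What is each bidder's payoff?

Noah 0 credits, Uche 0 credits, Judy 250 credits, Ren 0 credits, Diego 0 credits, Zane 0 credits, Maya 0 credits.

Ordered from highest: Judy 2850 credits, then Maya 2600 credits, then Ren 2450 credits, then Diego 2250 credits, then Uche 2000 credits, then Noah 750 credits, then Zane 725 credits.
Judy has the top bid and wins; the price is the second-highest bid, 2600 credits.
Judy's payoff = 2850 credits − 2600 credits = 250 credits. All other bidders lose, so their payoff is 0.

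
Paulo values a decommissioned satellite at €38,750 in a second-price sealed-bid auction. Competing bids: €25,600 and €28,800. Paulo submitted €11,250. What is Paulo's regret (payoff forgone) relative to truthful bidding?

€9,950

The highest competing bid is €28,800.
Bidding truthfully at €38,750: Paulo has the top bid, wins, and pays the second-highest bid €28,800. Payoff = €38,750 − €28,800 = €9,950.
Bidding €11,250: the top bid is €28,800 (a rival), so Paulo loses. Payoff = €0.
Regret = truthful payoff − actual payoff = €9,950 − €0 = €9,950.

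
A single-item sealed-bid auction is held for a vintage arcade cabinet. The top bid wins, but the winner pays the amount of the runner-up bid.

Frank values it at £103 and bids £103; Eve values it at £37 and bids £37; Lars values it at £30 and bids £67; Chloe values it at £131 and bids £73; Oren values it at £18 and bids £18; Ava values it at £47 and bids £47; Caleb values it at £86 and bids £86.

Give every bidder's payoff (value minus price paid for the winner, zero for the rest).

Ranking the bids: Frank £103 > Caleb £86 > Chloe £73 > Lars £67 > Ava £47 > Eve £37 > Oren £18.
Frank has the top bid and wins; the price is the second-highest bid, £86.
Frank's payoff = £103 − £86 = £17. All other bidders lose, so their payoff is 0.

Frank £17, Eve £0, Lars £0, Chloe £0, Oren £0, Ava £0, Caleb £0.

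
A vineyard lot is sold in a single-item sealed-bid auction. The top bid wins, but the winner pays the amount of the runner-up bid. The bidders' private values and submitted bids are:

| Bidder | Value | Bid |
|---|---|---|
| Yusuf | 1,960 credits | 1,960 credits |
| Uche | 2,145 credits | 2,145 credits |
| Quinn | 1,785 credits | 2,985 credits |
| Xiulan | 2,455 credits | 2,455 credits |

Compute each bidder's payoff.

Yusuf 0 credits, Uche 0 credits, Quinn -670 credits, Xiulan 0 credits.

Ranking the bids: Quinn 2,985 credits, then Xiulan 2,455 credits, then Uche 2,145 credits, then Yusuf 1,960 credits.
Quinn has the top bid and wins; the price is the second-highest bid, 2,455 credits.
Quinn's payoff = 1,785 credits − 2,455 credits = -670 credits. All other bidders lose, so their payoff is 0.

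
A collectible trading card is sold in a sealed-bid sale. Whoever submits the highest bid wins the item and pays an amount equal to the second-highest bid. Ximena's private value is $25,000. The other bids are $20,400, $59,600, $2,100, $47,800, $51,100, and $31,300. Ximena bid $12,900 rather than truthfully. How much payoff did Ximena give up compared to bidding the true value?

The highest competing bid is $59,600.
Bidding truthfully at $25,000: the top bid is $59,600 (a rival), so Ximena loses. Payoff = $0.
Bidding $12,900: the top bid is $59,600 (a rival), so Ximena loses. Payoff = $0.
Regret = truthful payoff − actual payoff = $0 − $0 = $0.

$0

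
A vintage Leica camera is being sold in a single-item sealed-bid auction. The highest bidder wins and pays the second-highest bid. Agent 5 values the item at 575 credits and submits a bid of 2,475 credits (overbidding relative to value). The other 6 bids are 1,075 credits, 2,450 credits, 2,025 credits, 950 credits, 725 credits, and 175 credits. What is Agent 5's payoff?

-1,875 credits

Highest competing bid: 2,450 credits.
Agent 5's bid 2,475 credits is the highest overall, so Agent 5 wins and pays the second-highest bid, 2,450 credits.
Payoff = value − price = 575 credits − 2,450 credits = -1,875 credits.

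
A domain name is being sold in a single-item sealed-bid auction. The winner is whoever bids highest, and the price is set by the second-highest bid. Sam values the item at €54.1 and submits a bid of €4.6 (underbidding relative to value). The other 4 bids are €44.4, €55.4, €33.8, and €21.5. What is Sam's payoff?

Payoff = €0.0.

Highest competing bid: €55.4.
Sam's bid €4.6 is not the highest, so Sam loses, pays nothing, and earns zero payoff.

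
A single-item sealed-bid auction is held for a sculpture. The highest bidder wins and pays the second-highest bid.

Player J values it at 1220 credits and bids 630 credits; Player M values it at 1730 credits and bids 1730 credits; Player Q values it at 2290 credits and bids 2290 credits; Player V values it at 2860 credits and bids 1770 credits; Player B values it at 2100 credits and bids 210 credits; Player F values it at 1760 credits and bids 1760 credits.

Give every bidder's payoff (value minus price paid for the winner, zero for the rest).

Payoffs: Player J 0 credits, Player M 0 credits, Player Q 520 credits, Player V 0 credits, Player B 0 credits, Player F 0 credits.

Ranking the bids: Player Q 2290 credits; Player V 1770 credits; Player F 1760 credits; Player M 1730 credits; Player J 630 credits; Player B 210 credits.
Player Q has the top bid and wins; the price is the second-highest bid, 1770 credits.
Player Q's payoff = 2290 credits − 1770 credits = 520 credits. All other bidders lose, so their payoff is 0.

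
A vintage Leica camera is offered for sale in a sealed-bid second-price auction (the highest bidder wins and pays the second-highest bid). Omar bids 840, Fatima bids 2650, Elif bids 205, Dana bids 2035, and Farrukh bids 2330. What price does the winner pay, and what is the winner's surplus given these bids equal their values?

The winner pays 2330 for a surplus of 320.

Ordered from highest: Fatima 2650; Farrukh 2330; Dana 2035; Omar 840; Elif 205.
Fatima is the highest bidder, so Fatima wins.
Under the second-price rule, the price is the second-highest bid: 2330.
Surplus = 2650 − 2330 = 320.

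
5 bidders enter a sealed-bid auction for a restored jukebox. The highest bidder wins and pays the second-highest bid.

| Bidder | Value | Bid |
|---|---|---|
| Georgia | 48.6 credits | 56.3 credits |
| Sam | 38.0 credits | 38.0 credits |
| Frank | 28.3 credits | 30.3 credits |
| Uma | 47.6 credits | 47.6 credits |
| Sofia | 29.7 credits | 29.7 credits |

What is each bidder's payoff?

Georgia 1.0 credits, Sam 0.0 credits, Frank 0.0 credits, Uma 0.0 credits, Sofia 0.0 credits.

Sorted high to low: Georgia 56.3 credits, then Uma 47.6 credits, then Sam 38.0 credits, then Frank 30.3 credits, then Sofia 29.7 credits.
Georgia has the top bid and wins; the price is the second-highest bid, 47.6 credits.
Georgia's payoff = 48.6 credits − 47.6 credits = 1.0 credits. All other bidders lose, so their payoff is 0.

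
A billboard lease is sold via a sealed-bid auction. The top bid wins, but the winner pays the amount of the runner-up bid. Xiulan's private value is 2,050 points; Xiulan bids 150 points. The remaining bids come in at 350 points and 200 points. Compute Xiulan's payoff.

Highest competing bid: 350 points.
Xiulan's bid 150 points is not the highest, so Xiulan loses, pays nothing, and earns zero payoff.

0 points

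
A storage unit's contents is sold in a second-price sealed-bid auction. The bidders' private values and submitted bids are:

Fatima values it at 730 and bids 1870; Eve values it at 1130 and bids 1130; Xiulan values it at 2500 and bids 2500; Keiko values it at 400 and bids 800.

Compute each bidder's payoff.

Payoffs: Fatima 0, Eve 0, Xiulan 630, Keiko 0.

Bids in descending order: Xiulan 2500, then Fatima 1870, then Eve 1130, then Keiko 800.
Xiulan has the top bid and wins; the price is the second-highest bid, 1870.
Xiulan's payoff = 2500 − 1870 = 630. All other bidders lose, so their payoff is 0.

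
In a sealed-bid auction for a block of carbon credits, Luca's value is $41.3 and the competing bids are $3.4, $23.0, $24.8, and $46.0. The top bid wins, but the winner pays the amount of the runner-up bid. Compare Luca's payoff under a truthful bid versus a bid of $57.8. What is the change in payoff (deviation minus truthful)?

The highest competing bid is $46.0.
Bidding truthfully at $41.3: the top bid is $46.0 (a rival), so Luca loses. Payoff = $0.0.
Bidding $57.8: Luca has the top bid, wins, and pays the second-highest bid $46.0. Payoff = $41.3 − $46.0 = -$4.7.
Change = -$4.7 − $0.0 = -$4.7.
This is the dominant-strategy logic: truthful bidding weakly beats any alternative.

Payoff change: -$4.7.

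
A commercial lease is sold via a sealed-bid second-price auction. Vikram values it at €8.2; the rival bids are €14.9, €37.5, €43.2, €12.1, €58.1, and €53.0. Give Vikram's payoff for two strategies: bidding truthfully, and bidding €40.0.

The highest competing bid is €58.1.
Bidding truthfully at €8.2: the top bid is €58.1 (a rival), so Vikram loses. Payoff = €0.0.
Bidding €40.0: the top bid is €58.1 (a rival), so Vikram loses. Payoff = €0.0.

Truthful: €0.0; alternative: €0.0.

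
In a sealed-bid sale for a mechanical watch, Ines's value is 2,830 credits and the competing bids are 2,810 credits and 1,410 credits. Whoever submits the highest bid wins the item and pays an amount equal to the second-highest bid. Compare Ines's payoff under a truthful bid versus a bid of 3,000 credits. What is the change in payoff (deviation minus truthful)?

The highest competing bid is 2,810 credits.
Bidding truthfully at 2,830 credits: Ines has the top bid, wins, and pays the second-highest bid 2,810 credits. Payoff = 2,830 credits − 2,810 credits = 20 credits.
Bidding 3,000 credits: Ines has the top bid, wins, and pays the second-highest bid 2,810 credits. Payoff = 2,830 credits − 2,810 credits = 20 credits.
Change = 20 credits − 20 credits = 0 credits.

Change in payoff: 0 credits.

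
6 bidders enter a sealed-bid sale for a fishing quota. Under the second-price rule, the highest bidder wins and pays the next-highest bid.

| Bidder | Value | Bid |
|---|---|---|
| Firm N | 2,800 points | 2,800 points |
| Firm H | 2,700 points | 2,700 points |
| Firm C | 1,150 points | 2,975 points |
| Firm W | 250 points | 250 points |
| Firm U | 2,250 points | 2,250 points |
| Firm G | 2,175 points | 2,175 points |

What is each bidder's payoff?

Firm N 0 points, Firm H 0 points, Firm C -1,650 points, Firm W 0 points, Firm U 0 points, Firm G 0 points.

Ordered from highest: Firm C 2,975 points, then Firm N 2,800 points, then Firm H 2,700 points, then Firm U 2,250 points, then Firm G 2,175 points, then Firm W 250 points.
Firm C has the top bid and wins; the price is the second-highest bid, 2,800 points.
Firm C's payoff = 1,150 points − 2,800 points = -1,650 points. All other bidders lose, so their payoff is 0.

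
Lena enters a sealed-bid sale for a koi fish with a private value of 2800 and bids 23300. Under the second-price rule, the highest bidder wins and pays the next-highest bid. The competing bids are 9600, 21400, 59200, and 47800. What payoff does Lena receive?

Highest competing bid: 59200.
Lena's bid 23300 is not the highest, so Lena loses, pays nothing, and earns zero payoff.

Lena's payoff: 0.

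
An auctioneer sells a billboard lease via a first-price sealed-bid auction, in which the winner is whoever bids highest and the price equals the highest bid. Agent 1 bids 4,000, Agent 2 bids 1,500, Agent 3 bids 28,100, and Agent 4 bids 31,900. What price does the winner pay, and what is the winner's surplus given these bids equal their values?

The winner pays 31,900 for a surplus of 0.

Sorted high to low: Agent 4 31,900; Agent 3 28,100; Agent 1 4,000; Agent 2 1,500.
Agent 4 is the highest bidder, so Agent 4 wins.
Under the first-price rule, the price is the highest bid: 31,900.
Surplus = 31,900 − 31,900 = 0.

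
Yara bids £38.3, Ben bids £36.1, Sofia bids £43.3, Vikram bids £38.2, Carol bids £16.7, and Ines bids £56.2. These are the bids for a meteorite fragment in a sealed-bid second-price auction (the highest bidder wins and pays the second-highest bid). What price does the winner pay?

Price paid: £43.3.

Ordered from highest: Ines £56.2 > Sofia £43.3 > Yara £38.3 > Vikram £38.2 > Ben £36.1 > Carol £16.7.
Ines is the highest bidder, so Ines wins.
Under the second-price rule, the price is the second-highest bid: £43.3.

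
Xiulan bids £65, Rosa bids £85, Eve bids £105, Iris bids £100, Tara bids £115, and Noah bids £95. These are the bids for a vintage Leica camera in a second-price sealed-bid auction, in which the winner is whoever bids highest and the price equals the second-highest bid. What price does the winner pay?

Ordered from highest: Tara £115; Eve £105; Iris £100; Noah £95; Rosa £85; Xiulan £65.
Tara is the highest bidder, so Tara wins.
Under the second-price rule, the price is the second-highest bid: £105.

£105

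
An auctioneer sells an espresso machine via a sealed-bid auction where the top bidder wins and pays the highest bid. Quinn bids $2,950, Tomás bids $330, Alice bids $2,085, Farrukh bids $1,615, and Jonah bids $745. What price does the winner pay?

$2,950

Ranking the bids: Quinn $2,950; Alice $2,085; Farrukh $1,615; Jonah $745; Tomás $330.
Quinn is the highest bidder, so Quinn wins.
Under the first-price rule, the price is the highest bid: $2,950.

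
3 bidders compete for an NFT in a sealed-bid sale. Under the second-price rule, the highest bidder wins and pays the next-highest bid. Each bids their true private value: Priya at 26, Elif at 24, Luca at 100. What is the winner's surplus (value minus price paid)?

Ordered from highest: Luca 100, then Priya 26, then Elif 24.
Luca wins with the top bid and pays the second-highest, 26.
Surplus = 100 − 26 = 74.

74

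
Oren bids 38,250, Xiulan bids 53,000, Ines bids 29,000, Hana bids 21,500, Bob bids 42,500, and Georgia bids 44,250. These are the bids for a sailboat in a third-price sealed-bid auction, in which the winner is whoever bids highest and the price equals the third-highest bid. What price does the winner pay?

The winner pays 42,500.

Ranking the bids: Xiulan 53,000; Georgia 44,250; Bob 42,500; Oren 38,250; Ines 29,000; Hana 21,500.
Xiulan is the highest bidder, so Xiulan wins.
Under the third-price rule, the price is the third-highest bid: 42,500.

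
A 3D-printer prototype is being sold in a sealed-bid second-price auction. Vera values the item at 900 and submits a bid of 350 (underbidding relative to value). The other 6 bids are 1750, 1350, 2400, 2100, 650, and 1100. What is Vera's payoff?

Highest competing bid: 2400.
Vera's bid 350 is not the highest, so Vera loses, pays nothing, and earns zero payoff.

Payoff = 0.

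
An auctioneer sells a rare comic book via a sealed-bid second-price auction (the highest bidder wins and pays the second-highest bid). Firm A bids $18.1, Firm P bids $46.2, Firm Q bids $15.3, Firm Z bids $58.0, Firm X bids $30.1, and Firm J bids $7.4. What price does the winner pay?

Ordered from highest: Firm Z $58.0; Firm P $46.2; Firm X $30.1; Firm A $18.1; Firm Q $15.3; Firm J $7.4.
Firm Z is the highest bidder, so Firm Z wins.
Under the second-price rule, the price is the second-highest bid: $46.2.

$46.2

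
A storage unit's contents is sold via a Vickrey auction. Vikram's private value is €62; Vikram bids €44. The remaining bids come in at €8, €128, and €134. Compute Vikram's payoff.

Highest competing bid: €134.
Vikram's bid €44 is not the highest, so Vikram loses, pays nothing, and earns zero payoff.

Vikram's payoff: €0.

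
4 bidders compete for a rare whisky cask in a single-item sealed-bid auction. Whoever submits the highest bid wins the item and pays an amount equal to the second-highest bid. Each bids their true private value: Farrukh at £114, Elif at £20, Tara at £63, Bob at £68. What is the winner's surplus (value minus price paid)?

Surplus = £46.

Sorted high to low: Farrukh £114, then Bob £68, then Tara £63, then Elif £20.
Farrukh wins with the top bid and pays the second-highest, £68.
Surplus = £114 − £68 = £46.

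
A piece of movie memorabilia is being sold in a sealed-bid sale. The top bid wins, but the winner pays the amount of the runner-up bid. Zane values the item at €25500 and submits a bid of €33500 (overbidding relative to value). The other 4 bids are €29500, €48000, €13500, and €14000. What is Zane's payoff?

Payoff = €0.

Highest competing bid: €48000.
Zane's bid €33500 is not the highest, so Zane loses, pays nothing, and earns zero payoff.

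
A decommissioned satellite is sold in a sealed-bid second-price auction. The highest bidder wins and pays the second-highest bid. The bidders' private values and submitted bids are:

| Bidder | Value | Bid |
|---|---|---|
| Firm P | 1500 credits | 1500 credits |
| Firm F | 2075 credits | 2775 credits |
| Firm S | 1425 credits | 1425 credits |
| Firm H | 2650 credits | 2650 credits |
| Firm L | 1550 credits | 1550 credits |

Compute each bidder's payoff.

Firm P 0 credits, Firm F -575 credits, Firm S 0 credits, Firm H 0 credits, Firm L 0 credits.

Ranking the bids: Firm F 2775 credits > Firm H 2650 credits > Firm L 1550 credits > Firm P 1500 credits > Firm S 1425 credits.
Firm F has the top bid and wins; the price is the second-highest bid, 2650 credits.
Firm F's payoff = 2075 credits − 2650 credits = -575 credits. All other bidders lose, so their payoff is 0.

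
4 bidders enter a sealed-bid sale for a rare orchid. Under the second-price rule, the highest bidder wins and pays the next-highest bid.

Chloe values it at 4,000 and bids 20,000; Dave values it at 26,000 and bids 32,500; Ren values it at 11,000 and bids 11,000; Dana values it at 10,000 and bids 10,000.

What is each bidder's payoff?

Chloe 0, Dave 6,000, Ren 0, Dana 0.

Bids in descending order: Dave 32,500 > Chloe 20,000 > Ren 11,000 > Dana 10,000.
Dave has the top bid and wins; the price is the second-highest bid, 20,000.
Dave's payoff = 26,000 − 20,000 = 6,000. All other bidders lose, so their payoff is 0.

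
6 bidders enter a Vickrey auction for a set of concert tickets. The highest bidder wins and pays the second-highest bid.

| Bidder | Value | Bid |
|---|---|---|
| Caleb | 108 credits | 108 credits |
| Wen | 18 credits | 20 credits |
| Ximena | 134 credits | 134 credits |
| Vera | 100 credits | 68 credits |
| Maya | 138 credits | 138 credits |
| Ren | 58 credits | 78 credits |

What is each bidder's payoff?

Payoffs: Caleb 0 credits, Wen 0 credits, Ximena 0 credits, Vera 0 credits, Maya 4 credits, Ren 0 credits.

Bids in descending order: Maya 138 credits > Ximena 134 credits > Caleb 108 credits > Ren 78 credits > Vera 68 credits > Wen 20 credits.
Maya has the top bid and wins; the price is the second-highest bid, 134 credits.
Maya's payoff = 138 credits − 134 credits = 4 credits. All other bidders lose, so their payoff is 0.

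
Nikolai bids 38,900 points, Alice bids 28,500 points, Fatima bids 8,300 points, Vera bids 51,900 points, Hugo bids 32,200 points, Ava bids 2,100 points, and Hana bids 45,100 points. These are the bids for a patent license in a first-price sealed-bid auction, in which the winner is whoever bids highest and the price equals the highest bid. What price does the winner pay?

Price paid: 51,900 points.

Bids in descending order: Vera 51,900 points, then Hana 45,100 points, then Nikolai 38,900 points, then Hugo 32,200 points, then Alice 28,500 points, then Fatima 8,300 points, then Ava 2,100 points.
Vera is the highest bidder, so Vera wins.
Under the first-price rule, the price is the highest bid: 51,900 points.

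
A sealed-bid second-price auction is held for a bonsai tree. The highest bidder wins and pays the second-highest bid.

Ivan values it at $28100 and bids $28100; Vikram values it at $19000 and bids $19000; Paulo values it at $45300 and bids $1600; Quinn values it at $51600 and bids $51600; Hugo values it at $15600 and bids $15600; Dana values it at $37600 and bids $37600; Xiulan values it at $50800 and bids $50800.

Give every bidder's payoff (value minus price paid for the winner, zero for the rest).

Ranking the bids: Quinn $51600 > Xiulan $50800 > Dana $37600 > Ivan $28100 > Vikram $19000 > Hugo $15600 > Paulo $1600.
Quinn has the top bid and wins; the price is the second-highest bid, $50800.
Quinn's payoff = $51600 − $50800 = $800. All other bidders lose, so their payoff is 0.

Ivan $0, Vikram $0, Paulo $0, Quinn $800, Hugo $0, Dana $0, Xiulan $0.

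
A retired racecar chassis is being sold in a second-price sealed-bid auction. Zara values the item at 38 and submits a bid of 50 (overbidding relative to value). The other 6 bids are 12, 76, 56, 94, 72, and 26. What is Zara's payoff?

0

Highest competing bid: 94.
Zara's bid 50 is not the highest, so Zara loses, pays nothing, and earns zero payoff.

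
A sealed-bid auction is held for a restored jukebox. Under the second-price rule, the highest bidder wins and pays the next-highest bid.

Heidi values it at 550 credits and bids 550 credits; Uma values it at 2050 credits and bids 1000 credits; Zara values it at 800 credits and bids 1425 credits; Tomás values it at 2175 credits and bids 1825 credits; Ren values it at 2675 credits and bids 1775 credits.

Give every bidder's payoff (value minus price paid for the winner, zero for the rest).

Ordered from highest: Tomás 1825 credits, then Ren 1775 credits, then Zara 1425 credits, then Uma 1000 credits, then Heidi 550 credits.
Tomás has the top bid and wins; the price is the second-highest bid, 1775 credits.
Tomás's payoff = 2175 credits − 1775 credits = 400 credits. All other bidders lose, so their payoff is 0.

Payoffs: Heidi 0 credits, Uma 0 credits, Zara 0 credits, Tomás 400 credits, Ren 0 credits.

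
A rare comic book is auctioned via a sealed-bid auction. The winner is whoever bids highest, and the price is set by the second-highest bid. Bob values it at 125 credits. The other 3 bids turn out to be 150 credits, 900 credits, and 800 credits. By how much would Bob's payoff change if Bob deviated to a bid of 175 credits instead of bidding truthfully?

0 credits

The highest competing bid is 900 credits.
Bidding truthfully at 125 credits: the top bid is 900 credits (a rival), so Bob loses. Payoff = 0 credits.
Bidding 175 credits: the top bid is 900 credits (a rival), so Bob loses. Payoff = 0 credits.
Change = 0 credits − 0 credits = 0 credits.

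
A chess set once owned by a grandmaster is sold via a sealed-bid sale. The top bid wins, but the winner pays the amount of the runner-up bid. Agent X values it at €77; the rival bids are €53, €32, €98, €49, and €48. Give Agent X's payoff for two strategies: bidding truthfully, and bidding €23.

The highest competing bid is €98.
Bidding truthfully at €77: the top bid is €98 (a rival), so Agent X loses. Payoff = €0.
Bidding €23: the top bid is €98 (a rival), so Agent X loses. Payoff = €0.
The bid only affects whether you win, not the price — here both bids land on the same side of the top rival bid, so the deviation is payoff-neutral.

(a) €0  (b) €0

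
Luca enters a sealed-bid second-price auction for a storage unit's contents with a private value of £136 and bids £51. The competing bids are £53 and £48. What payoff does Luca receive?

£0

Highest competing bid: £53.
Luca's bid £51 is not the highest, so Luca loses, pays nothing, and earns zero payoff.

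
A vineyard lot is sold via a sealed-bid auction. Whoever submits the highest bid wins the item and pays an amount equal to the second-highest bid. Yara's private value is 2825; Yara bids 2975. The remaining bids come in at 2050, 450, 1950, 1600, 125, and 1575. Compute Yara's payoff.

Highest competing bid: 2050.
Yara's bid 2975 is the highest overall, so Yara wins and pays the second-highest bid, 2050.
Payoff = value − price = 2825 − 2050 = 775.

Payoff = 775.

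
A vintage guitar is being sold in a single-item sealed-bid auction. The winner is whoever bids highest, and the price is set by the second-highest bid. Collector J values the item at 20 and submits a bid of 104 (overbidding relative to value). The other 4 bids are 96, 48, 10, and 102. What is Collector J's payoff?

Payoff = -82.

Highest competing bid: 102.
Collector J's bid 104 is the highest overall, so Collector J wins and pays the second-highest bid, 102.
Payoff = value − price = 20 − 102 = -82.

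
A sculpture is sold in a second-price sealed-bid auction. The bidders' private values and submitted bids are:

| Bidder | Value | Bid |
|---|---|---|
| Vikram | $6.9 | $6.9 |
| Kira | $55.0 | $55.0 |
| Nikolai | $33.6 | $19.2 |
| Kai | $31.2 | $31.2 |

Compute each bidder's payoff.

Bids in descending order: Kira $55.0, then Kai $31.2, then Nikolai $19.2, then Vikram $6.9.
Kira has the top bid and wins; the price is the second-highest bid, $31.2.
Kira's payoff = $55.0 − $31.2 = $23.8. All other bidders lose, so their payoff is 0.

Vikram $0.0, Kira $23.8, Nikolai $0.0, Kai $0.0.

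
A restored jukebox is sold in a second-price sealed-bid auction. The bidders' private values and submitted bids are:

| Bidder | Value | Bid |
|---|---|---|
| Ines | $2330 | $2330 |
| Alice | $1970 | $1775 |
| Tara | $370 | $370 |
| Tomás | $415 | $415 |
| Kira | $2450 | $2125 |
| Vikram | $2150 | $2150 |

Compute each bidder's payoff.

Sorted high to low: Ines $2330 > Vikram $2150 > Kira $2125 > Alice $1775 > Tomás $415 > Tara $370.
Ines has the top bid and wins; the price is the second-highest bid, $2150.
Ines's payoff = $2330 − $2150 = $180. All other bidders lose, so their payoff is 0.

Ines $180, Alice $0, Tara $0, Tomás $0, Kira $0, Vikram $0.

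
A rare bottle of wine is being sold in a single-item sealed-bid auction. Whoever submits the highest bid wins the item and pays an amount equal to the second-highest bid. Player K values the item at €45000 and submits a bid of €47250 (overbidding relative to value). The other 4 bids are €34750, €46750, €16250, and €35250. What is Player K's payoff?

Player K's payoff: -€1750.

Highest competing bid: €46750.
Player K's bid €47250 is the highest overall, so Player K wins and pays the second-highest bid, €46750.
Payoff = value − price = €45000 − €46750 = -€1750.
Overbidding won the item at a price above value — truthful bidding would have avoided this loss.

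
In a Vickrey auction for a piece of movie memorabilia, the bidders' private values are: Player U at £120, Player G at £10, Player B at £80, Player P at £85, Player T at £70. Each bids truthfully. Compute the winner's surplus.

Bids in descending order: Player U £120; Player P £85; Player B £80; Player T £70; Player G £10.
Player U wins with the top bid and pays the second-highest, £85.
Surplus = £120 − £85 = £35.

Winner's surplus: £35.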